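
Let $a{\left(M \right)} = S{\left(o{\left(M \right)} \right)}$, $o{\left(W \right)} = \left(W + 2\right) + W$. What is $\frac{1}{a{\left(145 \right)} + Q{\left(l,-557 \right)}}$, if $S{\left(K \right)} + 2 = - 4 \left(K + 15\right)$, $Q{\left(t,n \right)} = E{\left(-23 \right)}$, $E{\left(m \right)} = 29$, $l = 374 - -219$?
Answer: $- \frac{1}{1201} \approx -0.00083264$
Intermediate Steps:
$l = 593$ ($l = 374 + 219 = 593$)
$o{\left(W \right)} = 2 + 2 W$ ($o{\left(W \right)} = \left(2 + W\right) + W = 2 + 2 W$)
$Q{\left(t,n \right)} = 29$
$S{\left(K \right)} = -62 - 4 K$ ($S{\left(K \right)} = -2 - 4 \left(K + 15\right) = -2 - 4 \left(15 + K\right) = -2 - \left(60 + 4 K\right) = -62 - 4 K$)
$a{\left(M \right)} = -70 - 8 M$ ($a{\left(M \right)} = -62 - 4 \left(2 + 2 M\right) = -62 - \left(8 + 8 M\right) = -70 - 8 M$)
$\frac{1}{a{\left(145 \right)} + Q{\left(l,-557 \right)}} = \frac{1}{\left(-70 - 1160\right) + 29} = \frac{1}{-1230 + 29} = \frac{1}{-1201} = - \frac{1}{1201}$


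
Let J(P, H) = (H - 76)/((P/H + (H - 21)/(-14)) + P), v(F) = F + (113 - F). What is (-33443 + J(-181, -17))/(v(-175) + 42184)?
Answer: -667143340/843782853 ≈ -0.79066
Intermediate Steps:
v(F) = 113
J(P, H) = (-76 + H)/(3/2 + P - H/14 + P/H) (J(P, H) = (-76 + H)/((P/H + (-21 + H)*(-1/14)) + P) = (-76 + H)/((P/H + (3/2 - H/14)) + P) = (-76 + H)/((3/2 - H/14 + P/H) + P) = (-76 + H)/(3/2 + P - H/14 + P/H))
(-33443 + J(-181, -17))/(v(-175) + 42184) = (-33443 + 14*(-17)*(-76 - 17)/(-1*(-17)² + 14*(-181) + 21*(-17) + 14*(-17)*(-181)))/(113 + 42184) = (-33443 + 14*(-17)*(-93)/(-1*289 - 2534 - 357 + 43078))/42297 = (-33443 + 14*(-17)*(-93)/(-289 - 2534 - 357 + 43078))*(1/42297) = (-33443 + 14*(-17)*(-93)/39898)*(1/42297) = (-33443 + 14*(-17)*(1/39898)*(-93))*(1/42297) = (-33443 + 11067/19949)*(1/42297) = -667143340/19949*1/42297 = -667143340/843782853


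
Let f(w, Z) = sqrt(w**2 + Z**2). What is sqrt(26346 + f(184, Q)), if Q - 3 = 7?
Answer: sqrt(26346 + 2*sqrt(8489)) ≈ 162.88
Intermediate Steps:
Q = 10 (Q = 3 + 7 = 10)
f(w, Z) = sqrt(Z**2 + w**2)
sqrt(26346 + f(184, Q)) = sqrt(26346 + sqrt(10**2 + 184**2)) = sqrt(26346 + sqrt(100 + 33856)) = sqrt(26346 + sqrt(33956)) = sqrt(26346 + 2*sqrt(8489))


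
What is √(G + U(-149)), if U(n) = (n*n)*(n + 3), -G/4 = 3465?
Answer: I*√3255206 ≈ 1804.2*I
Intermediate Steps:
G = -13860 (G = -4*3465 = -13860)
U(n) = n²*(3 + n)
√(G + U(-149)) = √(-13860 + (-149)²*(3 - 149)) = √(-13860 + 22201*(-146)) = √(-13860 - 3241346) = √(-3255206) = I*√3255206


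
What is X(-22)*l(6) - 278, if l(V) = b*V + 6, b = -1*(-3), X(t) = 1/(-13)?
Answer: -3638/13 ≈ -279.85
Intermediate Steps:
X(t) = -1/13
b = 3
l(V) = 6 + 3*V (l(V) = 3*V + 6 = 6 + 3*V)
X(-22)*l(6) - 278 = -(6 + 3*6)/13 - 278 = -(6 + 18)/13 - 278 = -1/13*24 - 278 = -24/13 - 278 = -3638/13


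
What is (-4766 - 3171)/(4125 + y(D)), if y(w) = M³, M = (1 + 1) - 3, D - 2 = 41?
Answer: -7937/4124 ≈ -1.9246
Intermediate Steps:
D = 43 (D = 2 + 41 = 43)
M = -1 (M = 2 - 3 = -1)
y(w) = -1 (y(w) = (-1)³ = -1)
(-4766 - 3171)/(4125 + y(D)) = (-4766 - 3171)/(4125 - 1) = -7937/4124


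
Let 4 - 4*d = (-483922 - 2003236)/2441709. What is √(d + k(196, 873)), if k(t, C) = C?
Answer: √2316558343010422/1627806 ≈ 29.568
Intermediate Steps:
d = 6126997/4883418 (d = 1 - (-483922 - 2003236)/(4*2441709) = 1 - (-1243579)/(2*2441709) = 1 - ¼*(-2487158/2441709) = 1 + 1243579/4883418 = 6126997/4883418 ≈ 1.2547)
√(d + k(196, 873)) = √(6126997/4883418 + 873) = √(4269350911/4883418) = √2316558343010422/1627806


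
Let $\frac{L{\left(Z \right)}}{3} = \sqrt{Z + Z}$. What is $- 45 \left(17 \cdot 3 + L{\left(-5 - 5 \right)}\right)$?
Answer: $-2295 - 270 i \sqrt{5} \approx -2295.0 - 603.74 i$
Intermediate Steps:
$L{\left(Z \right)} = 3 \sqrt{2} \sqrt{Z}$ ($L{\left(Z \right)} = 3 \sqrt{Z + Z} = 3 \sqrt{2 Z} = 3 \sqrt{2} \sqrt{Z}$)
$- 45 \left(17 \cdot 3 + L{\left(-5 - 5 \right)}\right) = - 45 \left(17 \cdot 3 + 3 \sqrt{2} \sqrt{-5 - 5}\right) = - 45 \left(51 + 3 \sqrt{2} \sqrt{-5 - 5}\right) = - 45 \left(51 + 3 \sqrt{2} \sqrt{-10}\right) = - 45 \left(51 + 3 \sqrt{2} i \sqrt{10}\right) = - 45 \left(51 + 6 i \sqrt{5}\right) = -2295 - 270 i \sqrt{5}$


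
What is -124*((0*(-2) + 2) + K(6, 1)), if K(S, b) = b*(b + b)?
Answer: -496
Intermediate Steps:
K(S, b) = 2*b**2 (K(S, b) = b*(2*b) = 2*b**2)
-124*((0*(-2) + 2) + K(6, 1)) = -124*((0*(-2) + 2) + 2*1**2) = -124*((0 + 2) + 2*1) = -124*(2 + 2) = -124*4 = -496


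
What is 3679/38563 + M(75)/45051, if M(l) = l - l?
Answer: 3679/38563 ≈ 0.095402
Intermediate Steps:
M(l) = 0
3679/38563 + M(75)/45051 = 3679/38563 + 0/45051 = 3679*(1/38563) + 0*(1/45051) = 3679/38563 + 0 = 3679/38563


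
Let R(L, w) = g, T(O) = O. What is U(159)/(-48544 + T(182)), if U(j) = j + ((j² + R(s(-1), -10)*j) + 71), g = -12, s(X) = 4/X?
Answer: -23603/48362 ≈ -0.48805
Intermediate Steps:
R(L, w) = -12
U(j) = 71 + j² - 11*j (U(j) = j + ((j² - 12*j) + 71) = j + (71 + j² - 12*j) = 71 + j² - 11*j)
U(159)/(-48544 + T(182)) = (71 + 159² - 11*159)/(-48544 + 182) = (71 + 25281 - 1749)/(-48362) = 23603*(-1/48362) = -23603/48362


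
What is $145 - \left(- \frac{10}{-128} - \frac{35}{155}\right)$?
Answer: $\frac{287973}{1984} \approx 145.15$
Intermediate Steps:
$145 - \left(- \frac{10}{-128} - \frac{35}{155}\right) = 145 - \left(\left(-10\right) \left(- \frac{1}{128}\right) - \frac{7}{31}\right) = 145 - \left(\frac{5}{64} - \frac{7}{31}\right) = 145 - - \frac{293}{1984} = 145 + \frac{293}{1984} = \frac{287973}{1984}$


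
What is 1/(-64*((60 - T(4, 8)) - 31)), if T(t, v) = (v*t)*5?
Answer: 1/8384 ≈ 0.00011927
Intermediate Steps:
T(t, v) = 5*t*v (T(t, v) = (t*v)*5 = 5*t*v)
1/(-64*((60 - T(4, 8)) - 31)) = 1/(-64*((60 - 5*4*8) - 31)) = 1/(-64*((60 - 1*160) - 31)) = 1/(-64*((60 - 160) - 31)) = 1/(-64*(-100 - 31)) = 1/(-64*(-131)) = 1/8384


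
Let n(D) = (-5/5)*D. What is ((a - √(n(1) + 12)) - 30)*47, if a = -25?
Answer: -2585 - 47*√11 ≈ -2740.9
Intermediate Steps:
n(D) = -D (n(D) = (-5*⅕)*D = -D)
((a - √(n(1) + 12)) - 30)*47 = ((-25 - √(-1*1 + 12)) - 30)*47 = ((-25 - √(-1 + 12)) - 30)*47 = ((-25 - √11) - 30)*47 = (-55 - √11)*47 = -2585 - 47*√11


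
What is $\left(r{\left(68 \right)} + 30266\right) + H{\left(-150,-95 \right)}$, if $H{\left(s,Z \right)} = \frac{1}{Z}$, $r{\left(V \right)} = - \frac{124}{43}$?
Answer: $\frac{123624787}{4085} \approx 30263.0$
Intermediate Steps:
$r{\left(V \right)} = - \frac{124}{43}$ ($r{\left(V \right)} = \left(-124\right) \frac{1}{43} = - \frac{124}{43}$)
$\left(r{\left(68 \right)} + 30266\right) + H{\left(-150,-95 \right)} = \left(- \frac{124}{43} + 30266\right) + \frac{1}{-95} = \frac{1301314}{43} - \frac{1}{95} = \frac{123624787}{4085}$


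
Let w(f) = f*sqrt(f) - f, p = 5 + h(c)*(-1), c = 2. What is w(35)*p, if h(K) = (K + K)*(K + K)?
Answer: 385 - 385*sqrt(35) ≈ -1892.7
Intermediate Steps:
h(K) = 4*K**2 (h(K) = (2*K)*(2*K) = 4*K**2)
p = -11 (p = 5 + (4*2**2)*(-1) = 5 + (4*4)*(-1) = 5 + 16*(-1) = 5 - 16 = -11)
w(f) = f**(3/2) - f
w(35)*p = (35**(3/2) - 1*35)*(-11) = (35*sqrt(35) - 35)*(-11) = (-35 + 35*sqrt(35))*(-11) = 385 - 385*sqrt(35)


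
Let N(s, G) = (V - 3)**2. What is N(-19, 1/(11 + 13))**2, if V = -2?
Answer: 625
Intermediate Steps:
N(s, G) = 25 (N(s, G) = (-2 - 3)**2 = (-5)**2 = 25)
N(-19, 1/(11 + 13))**2 = 25**2 = 625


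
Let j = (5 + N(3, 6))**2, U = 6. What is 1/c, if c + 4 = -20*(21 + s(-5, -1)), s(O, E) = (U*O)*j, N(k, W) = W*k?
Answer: 1/316976 ≈ 3.1548e-6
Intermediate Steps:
j = 529 (j = (5 + 6*3)**2 = (5 + 18)**2 = 23**2 = 529)
s(O, E) = 3174*O (s(O, E) = (6*O)*529 = 3174*O)
c = 316976 (c = -4 - 20*(21 + 3174*(-5)) = -4 - 20*(21 - 15870) = -4 - 20*(-15849) = -4 + 316980 = 316976)
1/c = 1/316976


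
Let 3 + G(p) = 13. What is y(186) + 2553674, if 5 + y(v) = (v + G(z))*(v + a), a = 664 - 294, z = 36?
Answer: 2662645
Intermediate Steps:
G(p) = 10 (G(p) = -3 + 13 = 10)
a = 370
y(v) = -5 + (10 + v)*(370 + v) (y(v) = -5 + (v + 10)*(v + 370) = -5 + (10 + v)*(370 + v))
y(186) + 2553674 = (3695 + 186² + 380*186) + 2553674 = (3695 + 34596 + 70680) + 2553674 = 108971 + 2553674 = 2662645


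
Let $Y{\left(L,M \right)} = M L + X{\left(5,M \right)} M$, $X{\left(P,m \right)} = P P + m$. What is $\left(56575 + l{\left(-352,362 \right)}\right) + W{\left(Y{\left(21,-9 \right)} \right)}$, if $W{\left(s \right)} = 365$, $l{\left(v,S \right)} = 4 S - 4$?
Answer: $58384$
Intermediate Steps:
$X{\left(P,m \right)} = m + P^{2}$ ($X{\left(P,m \right)} = P^{2} + m = m + P^{2}$)
$l{\left(v,S \right)} = -4 + 4 S$
$Y{\left(L,M \right)} = L M + M \left(25 + M\right)$ ($Y{\left(L,M \right)} = M L + \left(M + 5^{2}\right) M = L M + \left(M + 25\right) M = L M + \left(25 + M\right) M = L M + M \left(25 + M\right)$)
$\left(56575 + l{\left(-352,362 \right)}\right) + W{\left(Y{\left(21,-9 \right)} \right)} = \left(56575 + \left(-4 + 4 \cdot 362\right)\right) + 365 = \left(56575 + \left(-4 + 1448\right)\right) + 365 = \left(56575 + 1444\right) + 365 = 58019 + 365 = 58384$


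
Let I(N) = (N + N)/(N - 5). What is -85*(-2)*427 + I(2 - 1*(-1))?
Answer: 72587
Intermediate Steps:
I(N) = 2*N/(-5 + N) (I(N) = (2*N)/(-5 + N) = 2*N/(-5 + N))
-85*(-2)*427 + I(2 - 1*(-1)) = -85*(-2)*427 + 2*(2 - 1*(-1))/(-5 + (2 - 1*(-1))) = 170*427 + 2*(2 + 1)/(-5 + (2 + 1)) = 72590 + 2*3/(-5 + 3) = 72590 + 2*3/(-2) = 72590 + 2*3*(-1/2) = 72590 - 3 = 72587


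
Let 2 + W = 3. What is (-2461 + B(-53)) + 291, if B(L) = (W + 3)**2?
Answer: -2154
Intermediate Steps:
W = 1 (W = -2 + 3 = 1)
B(L) = 16 (B(L) = (1 + 3)**2 = 4**2 = 16)
(-2461 + B(-53)) + 291 = (-2461 + 16) + 291 = -2445 + 291 = -2154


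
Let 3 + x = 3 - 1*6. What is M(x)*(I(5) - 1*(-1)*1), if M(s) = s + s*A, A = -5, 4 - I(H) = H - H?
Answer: 120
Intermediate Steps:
x = -6 (x = -3 + (3 - 1*6) = -3 + (3 - 6) = -3 - 3 = -6)
I(H) = 4 (I(H) = 4 - (H - H) = 4 - 1*0 = 4 + 0 = 4)
M(s) = -4*s (M(s) = s + s*(-5) = s - 5*s = -4*s)
M(x)*(I(5) - 1*(-1)*1) = (-4*(-6))*(4 - 1*(-1)*1) = 24*(4 + 1*1) = 24*(4 + 1) = 24*5 = 120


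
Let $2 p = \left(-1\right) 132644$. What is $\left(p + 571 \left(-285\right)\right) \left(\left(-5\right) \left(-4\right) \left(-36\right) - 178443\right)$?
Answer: $41038539291$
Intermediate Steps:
$p = -66322$ ($p = \frac{\left(-1\right) 132644}{2} = \frac{1}{2} \left(-132644\right) = -66322$)
$\left(p + 571 \left(-285\right)\right) \left(\left(-5\right) \left(-4\right) \left(-36\right) - 178443\right) = \left(-66322 + 571 \left(-285\right)\right) \left(\left(-5\right) \left(-4\right) \left(-36\right) - 178443\right) = \left(-66322 - 162735\right) \left(20 \left(-36\right) - 178443\right) = - 229057 \left(-720 - 178443\right) = \left(-229057\right) \left(-179163\right) = 41038539291$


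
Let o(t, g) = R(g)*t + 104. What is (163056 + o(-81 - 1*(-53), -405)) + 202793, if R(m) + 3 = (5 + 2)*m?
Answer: 445417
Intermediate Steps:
R(m) = -3 + 7*m (R(m) = -3 + (5 + 2)*m = -3 + 7*m)
o(t, g) = 104 + t*(-3 + 7*g) (o(t, g) = (-3 + 7*g)*t + 104 = t*(-3 + 7*g) + 104 = 104 + t*(-3 + 7*g))
(163056 + o(-81 - 1*(-53), -405)) + 202793 = (163056 + (104 + (-81 - 1*(-53))*(-3 + 7*(-405)))) + 202793 = (163056 + (104 + (-81 + 53)*(-3 - 2835))) + 202793 = (163056 + (104 - 28*(-2838))) + 202793 = (163056 + (104 + 79464)) + 202793 = (163056 + 79568) + 202793 = 242624 + 202793 = 445417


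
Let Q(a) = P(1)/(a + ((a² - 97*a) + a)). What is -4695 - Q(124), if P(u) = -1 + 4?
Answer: -16883223/3596 ≈ -4695.0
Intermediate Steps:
P(u) = 3
Q(a) = 3/(a² - 95*a) (Q(a) = 3/(a + ((a² - 97*a) + a)) = 3/(a + (a² - 96*a)) = 3/(a² - 95*a))
-4695 - Q(124) = -4695 - 3/(124*(-95 + 124)) = -4695 - 3/(124*29) = -4695 - 1*3/3596 = -4695 - 3/3596 = -16883223/3596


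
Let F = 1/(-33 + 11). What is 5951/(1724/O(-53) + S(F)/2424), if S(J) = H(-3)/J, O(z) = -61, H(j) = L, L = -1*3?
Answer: -146656444/695825 ≈ -210.77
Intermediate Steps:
L = -3
H(j) = -3
F = -1/22 (F = 1/(-22) = -1/22 ≈ -0.045455)
S(J) = -3/J
5951/(1724/O(-53) + S(F)/2424) = 5951/(1724/(-61) - 3/(-1/22)/2424) = 5951/(1724*(-1/61) - 3*(-22)*(1/2424)) = 5951/(-1724/61 + 66*(1/2424)) = 5951/(-1724/61 + 11/404) = 5951/(-695825/24644) = 5951*(-24644/695825) = -146656444/695825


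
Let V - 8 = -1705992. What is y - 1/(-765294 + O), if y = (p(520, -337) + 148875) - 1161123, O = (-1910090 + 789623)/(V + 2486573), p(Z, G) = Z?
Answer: -604387285329787235/597381198633 ≈ -1.0117e+6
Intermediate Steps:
V = -1705984 (V = 8 - 1705992 = -1705984)
O = -1120467/780589 (O = (-1910090 + 789623)/(-1705984 + 2486573) = -1120467/780589 ≈ -1.4354)
y = -1011728 (y = (520 + 148875) - 1161123 = 149395 - 1161123 = -1011728)
y - 1/(-765294 + O) = -1011728 - 1/(-765294 - 1120467/780589) = -1011728 - 1/(-597381198633/780589) = -1011728 - 1*(-780589/597381198633) = -1011728 + 780589/597381198633 = -604387285329787235/597381198633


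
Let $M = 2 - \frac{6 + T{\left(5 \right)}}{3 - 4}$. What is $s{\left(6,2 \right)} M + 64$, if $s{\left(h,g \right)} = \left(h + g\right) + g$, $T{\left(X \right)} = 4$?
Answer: $184$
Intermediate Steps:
$s{\left(h,g \right)} = h + 2 g$ ($s{\left(h,g \right)} = \left(g + h\right) + g = h + 2 g$)
$M = 12$ ($M = 2 - \frac{6 + 4}{3 - 4} = 2 - \frac{10}{-1} = 2 - 10 \left(-1\right) = 2 - -10 = 2 + 10 = 12$)
$s{\left(6,2 \right)} M + 64 = \left(6 + 2 \cdot 2\right) 12 + 64 = \left(6 + 4\right) 12 + 64 = 10 \cdot 12 + 64 = 120 + 64 = 184$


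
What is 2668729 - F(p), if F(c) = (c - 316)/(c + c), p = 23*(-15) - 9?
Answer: 944729731/354 ≈ 2.6687e+6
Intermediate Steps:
p = -354 (p = -345 - 9 = -354)
F(c) = (-316 + c)/(2*c) (F(c) = (-316 + c)/((2*c)) = (-316 + c)*(1/(2*c)) = (-316 + c)/(2*c))
2668729 - F(p) = 2668729 - (-316 - 354)/(2*(-354)) = 2668729 - (-1)*(-670)/(2*354) = 2668729 - 1*335/354 = 2668729 - 335/354 = 944729731/354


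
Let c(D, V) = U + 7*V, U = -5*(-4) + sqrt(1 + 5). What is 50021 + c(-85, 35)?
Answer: 50286 + sqrt(6) ≈ 50288.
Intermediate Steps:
U = 20 + sqrt(6) ≈ 22.449
c(D, V) = 20 + sqrt(6) + 7*V (c(D, V) = (20 + sqrt(6)) + 7*V = 20 + sqrt(6) + 7*V)
50021 + c(-85, 35) = 50021 + (20 + sqrt(6) + 7*35) = 50021 + (20 + sqrt(6) + 245) = 50021 + (265 + sqrt(6)) = 50286 + sqrt(6)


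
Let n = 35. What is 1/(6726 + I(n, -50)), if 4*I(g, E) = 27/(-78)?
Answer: 104/699495 ≈ 0.00014868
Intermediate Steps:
I(g, E) = -9/104 (I(g, E) = (27/(-78))/4 = (27*(-1/78))/4 = (¼)*(-9/26) = -9/104)
1/(6726 + I(n, -50)) = 1/(6726 - 9/104) = 1/(699495/104) = 104/699495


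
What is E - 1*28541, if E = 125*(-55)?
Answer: -35416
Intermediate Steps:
E = -6875
E - 1*28541 = -6875 - 1*28541 = -6875 - 28541 = -35416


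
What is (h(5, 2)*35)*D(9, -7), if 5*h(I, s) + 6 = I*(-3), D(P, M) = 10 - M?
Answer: -2499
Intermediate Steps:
h(I, s) = -6/5 - 3*I/5 (h(I, s) = -6/5 + (I*(-3))/5 = -6/5 + (-3*I)/5 = -6/5 - 3*I/5)
(h(5, 2)*35)*D(9, -7) = ((-6/5 - 3/5*5)*35)*(10 - 1*(-7)) = ((-6/5 - 3)*35)*(10 + 7) = -21/5*35*17 = -147*17 = -2499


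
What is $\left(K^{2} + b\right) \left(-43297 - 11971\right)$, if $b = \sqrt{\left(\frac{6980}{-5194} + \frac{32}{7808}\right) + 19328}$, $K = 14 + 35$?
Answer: $-132698468 - \frac{27634 \sqrt{39593536293853}}{22631} \approx -1.4038 \cdot 10^{8}$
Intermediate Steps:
$K = 49$
$b = \frac{\sqrt{39593536293853}}{45262}$ ($b = \sqrt{\left(6980 \left(- \frac{1}{5194}\right) + 32 \cdot \frac{1}{7808}\right) + 19328} = \sqrt{\left(- \frac{3490}{2597} + \frac{1}{244}\right) + 19328} = \sqrt{- \frac{848963}{633668} + 19328} = \sqrt{\frac{12246686141}{633668}} = \frac{\sqrt{39593536293853}}{45262} \approx 139.02$)
$\left(K^{2} + b\right) \left(-43297 - 11971\right) = \left(49^{2} + \frac{\sqrt{39593536293853}}{45262}\right) \left(-43297 - 11971\right) = \left(2401 + \frac{\sqrt{39593536293853}}{45262}\right) \left(-55268\right) = -132698468 - \frac{27634 \sqrt{39593536293853}}{22631}$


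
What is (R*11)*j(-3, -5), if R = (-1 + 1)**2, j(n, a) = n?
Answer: 0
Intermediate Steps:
R = 0 (R = 0**2 = 0)
(R*11)*j(-3, -5) = (0*11)*(-3) = 0*(-3) = 0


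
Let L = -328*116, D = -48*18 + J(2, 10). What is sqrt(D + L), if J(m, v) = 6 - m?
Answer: 2*I*sqrt(9727) ≈ 197.25*I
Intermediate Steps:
D = -860 (D = -48*18 + (6 - 1*2) = -864 + (6 - 2) = -864 + 4 = -860)
L = -38048
sqrt(D + L) = sqrt(-860 - 38048) = sqrt(-38908) = 2*I*sqrt(9727)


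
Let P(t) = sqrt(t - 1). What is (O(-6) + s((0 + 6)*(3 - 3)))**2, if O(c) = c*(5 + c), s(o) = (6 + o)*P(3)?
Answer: 108 + 72*sqrt(2) ≈ 209.82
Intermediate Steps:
P(t) = sqrt(-1 + t)
s(o) = sqrt(2)*(6 + o) (s(o) = (6 + o)*sqrt(-1 + 3) = (6 + o)*sqrt(2) = sqrt(2)*(6 + o))
(O(-6) + s((0 + 6)*(3 - 3)))**2 = (-6*(5 - 6) + sqrt(2)*(6 + (0 + 6)*(3 - 3)))**2 = (-6*(-1) + sqrt(2)*(6 + 6*0))**2 = (6 + sqrt(2)*(6 + 0))**2 = (6 + sqrt(2)*6)**2 = (6 + 6*sqrt(2))**2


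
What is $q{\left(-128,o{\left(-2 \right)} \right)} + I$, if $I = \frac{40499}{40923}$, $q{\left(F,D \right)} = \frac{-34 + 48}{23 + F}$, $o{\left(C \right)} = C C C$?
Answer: $\frac{175213}{204615} \approx 0.85631$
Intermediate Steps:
$o{\left(C \right)} = C^{3}$ ($o{\left(C \right)} = C^{2} C = C^{3}$)
$q{\left(F,D \right)} = \frac{14}{23 + F}$
$I = \frac{40499}{40923}$ ($I = 40499 \cdot \frac{1}{40923} = \frac{40499}{40923} \approx 0.98964$)
$q{\left(-128,o{\left(-2 \right)} \right)} + I = \frac{14}{23 - 128} + \frac{40499}{40923} = \frac{14}{-105} + \frac{40499}{40923} = 14 \left(- \frac{1}{105}\right) + \frac{40499}{40923} = - \frac{2}{15} + \frac{40499}{40923} = \frac{175213}{204615}$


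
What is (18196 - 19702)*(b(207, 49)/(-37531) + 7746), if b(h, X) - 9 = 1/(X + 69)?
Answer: -25831201005165/2214329 ≈ -1.1665e+7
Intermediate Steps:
b(h, X) = 9 + 1/(69 + X) (b(h, X) = 9 + 1/(X + 69) = 9 + 1/(69 + X))
(18196 - 19702)*(b(207, 49)/(-37531) + 7746) = (18196 - 19702)*(((622 + 9*49)/(69 + 49))/(-37531) + 7746) = -1506*(((622 + 441)/118)*(-1/37531) + 7746) = -1506*(((1/118)*1063)*(-1/37531) + 7746) = -1506*((1063/118)*(-1/37531) + 7746) = -1506*(-1063/4428658 + 7746) = -1506*34304383805/4428658 = -25831201005165/2214329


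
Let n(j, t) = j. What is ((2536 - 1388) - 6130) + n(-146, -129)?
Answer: -5128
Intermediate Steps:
((2536 - 1388) - 6130) + n(-146, -129) = ((2536 - 1388) - 6130) - 146 = (1148 - 6130) - 146 = -4982 - 146 = -5128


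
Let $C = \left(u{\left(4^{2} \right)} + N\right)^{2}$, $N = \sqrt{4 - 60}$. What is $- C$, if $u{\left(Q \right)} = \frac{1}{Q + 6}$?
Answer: $\frac{27103}{484} - \frac{2 i \sqrt{14}}{11} \approx 55.998 - 0.6803 i$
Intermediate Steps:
$u{\left(Q \right)} = \frac{1}{6 + Q}$
$N = 2 i \sqrt{14}$ ($N = \sqrt{-56} = 2 i \sqrt{14} \approx 7.4833 i$)
$C = \left(\frac{1}{22} + 2 i \sqrt{14}\right)^{2}$ ($C = \left(\frac{1}{6 + 4^{2}} + 2 i \sqrt{14}\right)^{2} = \left(\frac{1}{6 + 16} + 2 i \sqrt{14}\right)^{2} = \left(\frac{1}{22} + 2 i \sqrt{14}\right)^{2} \approx -55.998 + 0.6803 i$)
$- C = - (- \frac{27103}{484} + \frac{2 i \sqrt{14}}{11}) = \frac{27103}{484} - \frac{2 i \sqrt{14}}{11}$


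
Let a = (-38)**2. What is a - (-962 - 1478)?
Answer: 3884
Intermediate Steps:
a = 1444
a - (-962 - 1478) = 1444 - (-962 - 1478) = 1444 - 1*(-2440) = 1444 + 2440 = 3884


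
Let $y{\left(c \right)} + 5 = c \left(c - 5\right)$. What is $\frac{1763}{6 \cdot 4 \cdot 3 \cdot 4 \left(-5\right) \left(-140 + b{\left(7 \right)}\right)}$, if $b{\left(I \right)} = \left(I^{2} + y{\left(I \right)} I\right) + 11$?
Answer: $\frac{1763}{24480} \approx 0.072018$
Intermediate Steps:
$y{\left(c \right)} = -5 + c \left(-5 + c\right)$ ($y{\left(c \right)} = -5 + c \left(c - 5\right) = -5 + c \left(-5 + c\right)$)
$b{\left(I \right)} = 11 + I^{2} + I \left(-5 + I^{2} - 5 I\right)$ ($b{\left(I \right)} = \left(I^{2} + \left(-5 + I^{2} - 5 I\right) I\right) + 11 = \left(I^{2} + I \left(-5 + I^{2} - 5 I\right)\right) + 11 = 11 + I^{2} + I \left(-5 + I^{2} - 5 I\right)$)
$\frac{1763}{6 \cdot 4 \cdot 3 \cdot 4 \left(-5\right) \left(-140 + b{\left(7 \right)}\right)} = \frac{1763}{6 \cdot 4 \cdot 3 \cdot 4 \left(-5\right) \left(-140 + \left(11 + 7^{3} - 35 - 4 \cdot 7^{2}\right)\right)} = \frac{1763}{24 \cdot 12 \left(-5\right) \left(-140 + \left(11 + 343 - 35 - 196\right)\right)} = \frac{1763}{24 \left(-60\right) \left(-140 + \left(11 + 343 - 35 - 196\right)\right)} = \frac{1763}{\left(-1440\right) \left(-140 + 123\right)} = \frac{1763}{\left(-1440\right) \left(-17\right)} = \frac{1763}{24480}$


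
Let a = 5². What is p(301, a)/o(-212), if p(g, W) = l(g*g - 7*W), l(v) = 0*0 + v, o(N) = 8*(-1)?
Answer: -45213/4 ≈ -11303.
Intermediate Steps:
o(N) = -8
l(v) = v (l(v) = 0 + v = v)
a = 25
p(g, W) = g² - 7*W (p(g, W) = g*g - 7*W = g² - 7*W)
p(301, a)/o(-212) = (301² - 7*25)/(-8) = (90601 - 175)*(-⅛) = 90426*(-⅛) = -45213/4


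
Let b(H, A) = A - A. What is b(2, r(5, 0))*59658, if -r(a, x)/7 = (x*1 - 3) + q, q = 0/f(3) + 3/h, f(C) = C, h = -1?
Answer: 0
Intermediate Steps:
q = -3 (q = 0/3 + 3/(-1) = 0*(⅓) + 3*(-1) = 0 - 3 = -3)
r(a, x) = 42 - 7*x (r(a, x) = -7*((x*1 - 3) - 3) = -7*((x - 3) - 3) = -7*((-3 + x) - 3) = -7*(-6 + x) = 42 - 7*x)
b(H, A) = 0
b(2, r(5, 0))*59658 = 0*59658 = 0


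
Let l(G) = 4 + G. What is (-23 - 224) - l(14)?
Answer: -265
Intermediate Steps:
(-23 - 224) - l(14) = (-23 - 224) - (4 + 14) = -247 - 1*18 = -247 - 18 = -265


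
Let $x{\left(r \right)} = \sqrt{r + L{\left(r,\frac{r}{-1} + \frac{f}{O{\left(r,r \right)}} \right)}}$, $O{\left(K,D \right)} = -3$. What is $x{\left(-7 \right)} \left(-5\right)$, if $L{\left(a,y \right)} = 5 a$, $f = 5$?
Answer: $- 5 i \sqrt{42} \approx - 32.404 i$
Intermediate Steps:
$x{\left(r \right)} = \sqrt{6} \sqrt{r}$ ($x{\left(r \right)} = \sqrt{r + 5 r} = \sqrt{6 r} = \sqrt{6} \sqrt{r}$)
$x{\left(-7 \right)} \left(-5\right) = \sqrt{6} \sqrt{-7} \left(-5\right) = \sqrt{6} i \sqrt{7} \left(-5\right) = i \sqrt{42} \left(-5\right) = - 5 i \sqrt{42}$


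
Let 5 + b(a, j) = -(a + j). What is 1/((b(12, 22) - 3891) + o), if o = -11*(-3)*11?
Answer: -1/3567 ≈ -0.00028035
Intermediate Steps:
b(a, j) = -5 - a - j (b(a, j) = -5 - (a + j) = -5 + (-a - j) = -5 - a - j)
o = 363 (o = 33*11 = 363)
1/((b(12, 22) - 3891) + o) = 1/(((-5 - 1*12 - 1*22) - 3891) + 363) = 1/(((-5 - 12 - 22) - 3891) + 363) = 1/((-39 - 3891) + 363) = 1/(-3930 + 363) = 1/(-3567) = -1/3567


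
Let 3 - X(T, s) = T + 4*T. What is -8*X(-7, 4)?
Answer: -304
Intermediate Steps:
X(T, s) = 3 - 5*T (X(T, s) = 3 - (T + 4*T) = 3 - 5*T)
-8*X(-7, 4) = -8*(3 - 5*(-7)) = -8*(3 + 35) = -8*38 = -304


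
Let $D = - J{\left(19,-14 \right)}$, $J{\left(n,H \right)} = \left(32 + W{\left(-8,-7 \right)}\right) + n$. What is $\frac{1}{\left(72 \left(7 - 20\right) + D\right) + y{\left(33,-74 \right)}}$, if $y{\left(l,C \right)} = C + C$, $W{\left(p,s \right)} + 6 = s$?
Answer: $- \frac{1}{1122} \approx -0.00089127$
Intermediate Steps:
$W{\left(p,s \right)} = -6 + s$
$y{\left(l,C \right)} = 2 C$
$J{\left(n,H \right)} = 19 + n$ ($J{\left(n,H \right)} = \left(32 - 13\right) + n = 19 + n$)
$D = -38$ ($D = - (19 + 19) = \left(-1\right) 38 = -38$)
$\frac{1}{\left(72 \left(7 - 20\right) + D\right) + y{\left(33,-74 \right)}} = \frac{1}{\left(72 \left(7 - 20\right) - 38\right) + 2 \left(-74\right)} = \frac{1}{\left(72 \left(-13\right) - 38\right) - 148} = \frac{1}{\left(-936 - 38\right) - 148} = \frac{1}{-974 - 148} = \frac{1}{-1122} = - \frac{1}{1122}$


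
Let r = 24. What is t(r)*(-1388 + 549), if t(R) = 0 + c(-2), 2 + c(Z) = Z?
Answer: 3356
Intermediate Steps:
c(Z) = -2 + Z
t(R) = -4 (t(R) = 0 + (-2 - 2) = 0 - 4 = -4)
t(r)*(-1388 + 549) = -4*(-1388 + 549) = -4*(-839) = 3356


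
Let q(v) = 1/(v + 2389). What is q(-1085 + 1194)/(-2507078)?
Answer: -1/6262680844 ≈ -1.5968e-10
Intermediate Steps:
q(v) = 1/(2389 + v)
q(-1085 + 1194)/(-2507078) = 1/((2389 + (-1085 + 1194))*(-2507078)) = -1/2507078/(2389 + 109) = -1/2507078/2498 = (1/2498)*(-1/2507078) = -1/6262680844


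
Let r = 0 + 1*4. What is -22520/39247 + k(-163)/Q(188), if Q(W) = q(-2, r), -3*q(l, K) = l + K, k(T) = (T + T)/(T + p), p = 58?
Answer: -7185461/1373645 ≈ -5.2309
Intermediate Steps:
r = 4 (r = 0 + 4 = 4)
k(T) = 2*T/(58 + T) (k(T) = (T + T)/(T + 58) = (2*T)/(58 + T) = 2*T/(58 + T))
q(l, K) = -K/3 - l/3 (q(l, K) = -(l + K)/3 = -(K + l)/3 = -K/3 - l/3)
Q(W) = -2/3 (Q(W) = -1/3*4 - 1/3*(-2) = -4/3 + 2/3 = -2/3)
-22520/39247 + k(-163)/Q(188) = -22520/39247 + (2*(-163)/(58 - 163))/(-2/3) = -22520*1/39247 + (2*(-163)/(-105))*(-3/2) = -22520/39247 + (2*(-163)*(-1/105))*(-3/2) = -22520/39247 + (326/105)*(-3/2) = -22520/39247 - 163/35 = -7185461/1373645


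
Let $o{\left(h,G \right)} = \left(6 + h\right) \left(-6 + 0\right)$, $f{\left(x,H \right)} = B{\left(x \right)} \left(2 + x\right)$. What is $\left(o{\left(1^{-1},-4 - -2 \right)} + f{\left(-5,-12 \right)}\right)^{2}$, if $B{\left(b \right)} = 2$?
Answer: $2304$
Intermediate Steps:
$f{\left(x,H \right)} = 4 + 2 x$ ($f{\left(x,H \right)} = 2 \left(2 + x\right) = 4 + 2 x$)
$o{\left(h,G \right)} = -36 - 6 h$ ($o{\left(h,G \right)} = \left(6 + h\right) \left(-6\right) = -36 - 6 h$)
$\left(o{\left(1^{-1},-4 - -2 \right)} + f{\left(-5,-12 \right)}\right)^{2} = \left(\left(-36 - \frac{6}{1}\right) + \left(4 + 2 \left(-5\right)\right)\right)^{2} = \left(\left(-36 - 6\right) + \left(4 - 10\right)\right)^{2} = \left(\left(-36 - 6\right) - 6\right)^{2} = \left(-42 - 6\right)^{2} = \left(-48\right)^{2} = 2304$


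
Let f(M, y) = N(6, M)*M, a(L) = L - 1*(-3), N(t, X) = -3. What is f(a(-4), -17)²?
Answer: 9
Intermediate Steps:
a(L) = 3 + L (a(L) = L + 3 = 3 + L)
f(M, y) = -3*M
f(a(-4), -17)² = (-3*(3 - 4))² = (-3*(-1))² = 3² = 9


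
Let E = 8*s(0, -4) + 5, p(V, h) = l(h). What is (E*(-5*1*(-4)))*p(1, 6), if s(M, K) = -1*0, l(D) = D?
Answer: 600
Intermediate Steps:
p(V, h) = h
s(M, K) = 0
E = 5 (E = 8*0 + 5 = 0 + 5 = 5)
(E*(-5*1*(-4)))*p(1, 6) = (5*(-5*1*(-4)))*6 = (5*(-5*(-4)))*6 = (5*20)*6 = 100*6 = 600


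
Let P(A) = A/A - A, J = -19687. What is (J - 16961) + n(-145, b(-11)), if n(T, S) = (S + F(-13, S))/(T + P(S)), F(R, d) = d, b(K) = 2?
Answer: -2675306/73 ≈ -36648.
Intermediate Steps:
P(A) = 1 - A
n(T, S) = 2*S/(1 + T - S) (n(T, S) = (S + S)/(T + (1 - S)) = (2*S)/(1 + T - S) = 2*S/(1 + T - S))
(J - 16961) + n(-145, b(-11)) = (-19687 - 16961) + 2*2/(1 - 145 - 1*2) = -36648 + 2*2/(1 - 145 - 2) = -36648 + 2*2/(-146) = -36648 + 2*2*(-1/146) = -36648 - 2/73 = -2675306/73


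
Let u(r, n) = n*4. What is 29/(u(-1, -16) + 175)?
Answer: 29/111 ≈ 0.26126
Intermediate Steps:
u(r, n) = 4*n
29/(u(-1, -16) + 175) = 29/(4*(-16) + 175) = 29/(-64 + 175) = 29/111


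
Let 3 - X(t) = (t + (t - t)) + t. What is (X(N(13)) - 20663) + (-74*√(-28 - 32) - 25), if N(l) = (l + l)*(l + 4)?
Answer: -21569 - 148*I*√15 ≈ -21569.0 - 573.2*I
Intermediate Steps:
N(l) = 2*l*(4 + l) (N(l) = (2*l)*(4 + l) = 2*l*(4 + l))
X(t) = 3 - 2*t (X(t) = 3 - ((t + (t - t)) + t) = 3 - ((t + 0) + t) = 3 - (t + t) = 3 - 2*t)
(X(N(13)) - 20663) + (-74*√(-28 - 32) - 25) = ((3 - 4*13*(4 + 13)) - 20663) + (-74*√(-28 - 32) - 25) = ((3 - 4*13*17) - 20663) + (-148*I*√15 - 25) = ((3 - 2*442) - 20663) + (-148*I*√15 - 25) = ((3 - 884) - 20663) + (-148*I*√15 - 25) = (-881 - 20663) + (-25 - 148*I*√15) = -21544 + (-25 - 148*I*√15) = -21569 - 148*I*√15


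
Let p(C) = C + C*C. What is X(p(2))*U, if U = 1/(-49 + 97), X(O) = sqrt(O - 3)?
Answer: sqrt(3)/48 ≈ 0.036084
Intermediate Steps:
p(C) = C + C**2
X(O) = sqrt(-3 + O)
U = 1/48 ≈ 0.020833
X(p(2))*U = sqrt(-3 + 2*(1 + 2))*(1/48) = sqrt(-3 + 2*3)*(1/48) = sqrt(-3 + 6)*(1/48) = sqrt(3)*(1/48) = sqrt(3)/48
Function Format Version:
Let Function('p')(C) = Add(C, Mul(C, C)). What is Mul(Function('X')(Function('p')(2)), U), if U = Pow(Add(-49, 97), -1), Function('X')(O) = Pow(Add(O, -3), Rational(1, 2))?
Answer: Mul(Rational(1, 48), Pow(3, Rational(1, 2))) ≈ 0.036084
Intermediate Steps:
Function('p')(C) = Add(C, Pow(C, 2))
Function('X')(O) = Pow(Add(-3, O), Rational(1, 2))
U = Rational(1, 48) (U = Pow(48, -1) = Rational(1, 48) ≈ 0.020833)
Mul(Function('X')(Function('p')(2)), U) = Mul(Pow(Add(-3, Mul(2, Add(1, 2))), Rational(1, 2)), Rational(1, 48)) = Mul(Pow(Add(-3, Mul(2, 3)), Rational(1, 2)), Rational(1, 48)) = Mul(Pow(Add(-3, 6), Rational(1, 2)), Rational(1, 48)) = Mul(Pow(3, Rational(1, 2)), Rational(1, 48)) = Mul(Rational(1, 48), Pow(3, Rational(1, 2)))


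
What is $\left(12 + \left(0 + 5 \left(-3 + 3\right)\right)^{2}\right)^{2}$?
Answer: $144$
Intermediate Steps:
$\left(12 + \left(0 + 5 \left(-3 + 3\right)\right)^{2}\right)^{2} = \left(12 + \left(0 + 5 \cdot 0\right)^{2}\right)^{2} = \left(12 + \left(0 + 0\right)^{2}\right)^{2} = \left(12 + 0^{2}\right)^{2} = \left(12 + 0\right)^{2} = 12^{2} = 144$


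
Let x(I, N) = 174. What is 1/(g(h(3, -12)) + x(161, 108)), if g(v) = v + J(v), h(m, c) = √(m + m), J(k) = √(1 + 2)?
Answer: 1/(174 + √3 + √6) ≈ 0.0056123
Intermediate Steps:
J(k) = √3
h(m, c) = √2*√m (h(m, c) = √(2*m) = √2*√m)
g(v) = v + √3
1/(g(h(3, -12)) + x(161, 108)) = 1/((√2*√3 + √3) + 174) = 1/((√6 + √3) + 174) = 1/((√3 + √6) + 174) = 1/(174 + √3 + √6)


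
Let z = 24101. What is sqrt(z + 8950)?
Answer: sqrt(33051) ≈ 181.80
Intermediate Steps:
sqrt(z + 8950) = sqrt(24101 + 8950) = sqrt(33051)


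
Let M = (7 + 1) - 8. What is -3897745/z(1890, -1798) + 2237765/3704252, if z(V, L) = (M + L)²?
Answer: -1001664915/1665061274 ≈ -0.60158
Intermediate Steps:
M = 0 (M = 8 - 8 = 0)
z(V, L) = L² (z(V, L) = (0 + L)² = L²)
-3897745/z(1890, -1798) + 2237765/3704252 = -3897745/((-1798)²) + 2237765/3704252 = -3897745/3232804 + 2237765*(1/3704252) = -3897745*1/3232804 + 2237765/3704252 = -134405/111476 + 2237765/3704252 = -1001664915/1665061274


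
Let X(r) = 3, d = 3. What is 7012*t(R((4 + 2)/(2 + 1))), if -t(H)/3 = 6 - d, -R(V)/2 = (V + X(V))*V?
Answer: -63108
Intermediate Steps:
R(V) = -2*V*(3 + V) (R(V) = -2*(V + 3)*V = -2*(3 + V)*V = -2*V*(3 + V))
t(H) = -9 (t(H) = -3*(6 - 1*3) = -3*(6 - 3) = -3*3 = -9)
7012*t(R((4 + 2)/(2 + 1))) = 7012*(-9) = -63108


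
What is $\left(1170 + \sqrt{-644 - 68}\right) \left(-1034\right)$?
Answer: $-1209780 - 2068 i \sqrt{178} \approx -1.2098 \cdot 10^{6} - 27591.0 i$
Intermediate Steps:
$\left(1170 + \sqrt{-644 - 68}\right) \left(-1034\right) = \left(1170 + \sqrt{-712}\right) \left(-1034\right) = \left(1170 + 2 i \sqrt{178}\right) \left(-1034\right) = -1209780 - 2068 i \sqrt{178}$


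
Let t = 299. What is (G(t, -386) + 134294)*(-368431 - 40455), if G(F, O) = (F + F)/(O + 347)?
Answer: -164714000696/3 ≈ -5.4905e+10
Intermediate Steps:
G(F, O) = 2*F/(347 + O) (G(F, O) = (2*F)/(347 + O) = 2*F/(347 + O))
(G(t, -386) + 134294)*(-368431 - 40455) = (2*299/(347 - 386) + 134294)*(-368431 - 40455) = (2*299/(-39) + 134294)*(-408886) = (2*299*(-1/39) + 134294)*(-408886) = (-46/3 + 134294)*(-408886) = (402836/3)*(-408886) = -164714000696/3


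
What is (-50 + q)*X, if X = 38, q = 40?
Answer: -380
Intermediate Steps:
(-50 + q)*X = (-50 + 40)*38 = -10*38 = -380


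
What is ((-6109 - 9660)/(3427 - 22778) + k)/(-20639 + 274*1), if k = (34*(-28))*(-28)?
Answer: -103167205/78816623 ≈ -1.3090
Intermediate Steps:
k = 26656 (k = -952*(-28) = 26656)
((-6109 - 9660)/(3427 - 22778) + k)/(-20639 + 274*1) = ((-6109 - 9660)/(3427 - 22778) + 26656)/(-20639 + 274*1) = (-15769/(-19351) + 26656)/(-20639 + 274) = (-15769*(-1/19351) + 26656)/(-20365) = (15769/19351 + 26656)*(-1/20365) = (515836025/19351)*(-1/20365) = -103167205/78816623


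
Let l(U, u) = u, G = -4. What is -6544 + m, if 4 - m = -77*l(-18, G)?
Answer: -6848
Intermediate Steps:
m = -304 (m = 4 - (-77)*(-4) = 4 - 1*308 = 4 - 308 = -304)
-6544 + m = -6544 - 304 = -6848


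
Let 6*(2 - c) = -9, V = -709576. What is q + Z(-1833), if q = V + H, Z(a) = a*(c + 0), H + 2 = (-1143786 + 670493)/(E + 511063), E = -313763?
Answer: -141265990843/197300 ≈ -7.1600e+5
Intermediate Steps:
c = 7/2 (c = 2 - 1/6*(-9) = 2 + 3/2 = 7/2 ≈ 3.5000)
H = -867893/197300 (H = -2 + (-1143786 + 670493)/(-313763 + 511063) = -2 - 473293/197300 = -867893/197300 ≈ -4.3988)
Z(a) = 7*a/2 (Z(a) = a*(7/2 + 0) = a*(7/2) = 7*a/2)
q = -140000212693/197300 (q = -709576 - 867893/197300 = -140000212693/197300 ≈ -7.0958e+5)
q + Z(-1833) = -140000212693/197300 + (7/2)*(-1833) = -140000212693/197300 - 12831/2 = -141265990843/197300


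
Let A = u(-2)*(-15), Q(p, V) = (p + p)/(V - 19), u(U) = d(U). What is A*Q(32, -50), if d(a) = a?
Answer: -640/23 ≈ -27.826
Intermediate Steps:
u(U) = U
Q(p, V) = 2*p/(-19 + V) (Q(p, V) = (2*p)/(-19 + V) = 2*p/(-19 + V))
A = 30 (A = -2*(-15) = 30)
A*Q(32, -50) = 30*(2*32/(-19 - 50)) = 30*(2*32/(-69)) = 30*(2*32*(-1/69)) = 30*(-64/69) = -640/23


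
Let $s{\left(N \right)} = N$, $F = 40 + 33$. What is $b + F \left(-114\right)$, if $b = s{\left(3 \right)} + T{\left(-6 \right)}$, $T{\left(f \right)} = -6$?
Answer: $-8325$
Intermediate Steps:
$F = 73$
$b = -3$ ($b = 3 - 6 = -3$)
$b + F \left(-114\right) = -3 + 73 \left(-114\right) = -3 - 8322 = -8325$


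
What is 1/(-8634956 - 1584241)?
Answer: -1/10219197 ≈ -9.7855e-8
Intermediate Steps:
1/(-8634956 - 1584241) = 1/(-10219197) = -1/10219197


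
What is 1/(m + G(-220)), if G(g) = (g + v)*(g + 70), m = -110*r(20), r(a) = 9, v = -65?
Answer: 1/41760 ≈ 2.3946e-5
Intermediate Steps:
m = -990 (m = -110*9 = -990)
G(g) = (-65 + g)*(70 + g) (G(g) = (g - 65)*(g + 70) = (-65 + g)*(70 + g))
1/(m + G(-220)) = 1/(-990 + (-4550 + (-220)² + 5*(-220))) = 1/(-990 + (-4550 + 48400 - 1100)) = 1/(-990 + 42750) = 1/41760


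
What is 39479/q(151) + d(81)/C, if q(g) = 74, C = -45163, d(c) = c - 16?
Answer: 48188791/90326 ≈ 533.50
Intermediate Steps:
d(c) = -16 + c
39479/q(151) + d(81)/C = 39479/74 + (-16 + 81)/(-45163) = 39479*(1/74) + 65*(-1/45163) = 1067/2 - 65/45163 = 48188791/90326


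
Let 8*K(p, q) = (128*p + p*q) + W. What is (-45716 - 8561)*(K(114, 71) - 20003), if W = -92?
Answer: 3729644055/4 ≈ 9.3241e+8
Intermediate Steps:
K(p, q) = -23/2 + 16*p + p*q/8 (K(p, q) = ((128*p + p*q) - 92)/8 = (-92 + 128*p + p*q)/8 = -23/2 + 16*p + p*q/8)
(-45716 - 8561)*(K(114, 71) - 20003) = (-45716 - 8561)*((-23/2 + 16*114 + (1/8)*114*71) - 20003) = -54277*((-23/2 + 1824 + 4047/4) - 20003) = -54277*(11297/4 - 20003) = -54277*(-68715/4) = 3729644055/4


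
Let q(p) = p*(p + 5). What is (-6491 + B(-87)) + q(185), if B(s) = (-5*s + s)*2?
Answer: 29355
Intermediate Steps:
q(p) = p*(5 + p)
B(s) = -8*s (B(s) = -4*s*2 = -8*s)
(-6491 + B(-87)) + q(185) = (-6491 - 8*(-87)) + 185*(5 + 185) = (-6491 + 696) + 185*190 = -5795 + 35150 = 29355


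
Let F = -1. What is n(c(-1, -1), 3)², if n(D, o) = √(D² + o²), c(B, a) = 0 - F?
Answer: 10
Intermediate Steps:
c(B, a) = 1 (c(B, a) = 0 - 1*(-1) = 0 + 1 = 1)
n(c(-1, -1), 3)² = (√(1² + 3²))² = (√(1 + 9))² = (√10)² = 10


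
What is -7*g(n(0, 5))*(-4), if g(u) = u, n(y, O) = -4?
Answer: -112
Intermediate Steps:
-7*g(n(0, 5))*(-4) = -7*(-4)*(-4) = 28*(-4) = -112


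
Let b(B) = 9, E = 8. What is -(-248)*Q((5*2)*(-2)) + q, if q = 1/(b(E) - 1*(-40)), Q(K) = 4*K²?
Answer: 19443201/49 ≈ 3.9680e+5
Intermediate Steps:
q = 1/49 (q = 1/(9 - 1*(-40)) = 1/(9 + 40) = 1/49 ≈ 0.020408)
-(-248)*Q((5*2)*(-2)) + q = -(-248)*4*((5*2)*(-2))² + 1/49 = -(-248)*4*(10*(-2))² + 1/49 = -(-248)*4*(-20)² + 1/49 = -(-248)*4*400 + 1/49 = -(-248)*1600 + 1/49 = -62*(-6400) + 1/49 = 396800 + 1/49 = 19443201/49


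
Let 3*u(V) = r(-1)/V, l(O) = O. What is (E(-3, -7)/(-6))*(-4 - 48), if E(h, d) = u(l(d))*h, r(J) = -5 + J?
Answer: -52/7 ≈ -7.4286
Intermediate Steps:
u(V) = -2/V (u(V) = ((-5 - 1)/V)/3 = (-6/V)/3 = -2/V)
E(h, d) = -2*h/d (E(h, d) = (-2/d)*h = -2*h/d)
(E(-3, -7)/(-6))*(-4 - 48) = (-2*(-3)/(-7)/(-6))*(-4 - 48) = (-2*(-3)*(-⅐)*(-⅙))*(-52) = -6/7*(-⅙)*(-52) = (⅐)*(-52) = -52/7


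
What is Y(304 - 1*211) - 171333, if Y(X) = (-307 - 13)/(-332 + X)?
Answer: -40948267/239 ≈ -1.7133e+5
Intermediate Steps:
Y(X) = -320/(-332 + X)
Y(304 - 1*211) - 171333 = -320/(-332 + (304 - 1*211)) - 171333 = -320/(-332 + (304 - 211)) - 171333 = -320/(-332 + 93) - 171333 = -320/(-239) - 171333 = -320*(-1/239) - 171333 = 320/239 - 171333 = -40948267/239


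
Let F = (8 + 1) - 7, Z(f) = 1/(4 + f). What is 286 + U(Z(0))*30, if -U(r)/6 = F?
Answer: -74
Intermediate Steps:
F = 2 (F = 9 - 7 = 2)
U(r) = -12 (U(r) = -6*2 = -12)
286 + U(Z(0))*30 = 286 - 12*30 = 286 - 360 = -74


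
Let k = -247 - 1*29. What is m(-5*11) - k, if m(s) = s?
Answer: 221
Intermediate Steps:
k = -276 (k = -247 - 29 = -276)
m(-5*11) - k = -5*11 - 1*(-276) = -55 + 276 = 221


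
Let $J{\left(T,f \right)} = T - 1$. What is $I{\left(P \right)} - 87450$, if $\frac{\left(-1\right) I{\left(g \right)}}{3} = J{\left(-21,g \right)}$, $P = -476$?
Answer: $-87384$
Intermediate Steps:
$J{\left(T,f \right)} = -1 + T$
$I{\left(g \right)} = 66$ ($I{\left(g \right)} = - 3 \left(-1 - 21\right) = \left(-3\right) \left(-22\right) = 66$)
$I{\left(P \right)} - 87450 = 66 - 87450 = -87384$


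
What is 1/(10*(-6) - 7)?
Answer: -1/67 ≈ -0.014925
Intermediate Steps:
1/(10*(-6) - 7) = 1/(-60 - 7) = 1/(-67) = -1/67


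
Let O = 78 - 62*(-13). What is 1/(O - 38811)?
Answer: -1/37927 ≈ -2.6366e-5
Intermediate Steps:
O = 884 (O = 78 + 806 = 884)
1/(O - 38811) = 1/(884 - 38811) = 1/(-37927) = -1/37927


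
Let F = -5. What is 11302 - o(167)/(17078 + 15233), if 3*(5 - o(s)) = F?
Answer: 1095536746/96933 ≈ 11302.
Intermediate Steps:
o(s) = 20/3 (o(s) = 5 - ⅓*(-5) = 5 + 5/3 = 20/3)
11302 - o(167)/(17078 + 15233) = 11302 - 20/(3*(17078 + 15233)) = 11302 - 20/(3*32311) = 11302 - 1*20/96933 = 11302 - 20/96933 = 1095536746/96933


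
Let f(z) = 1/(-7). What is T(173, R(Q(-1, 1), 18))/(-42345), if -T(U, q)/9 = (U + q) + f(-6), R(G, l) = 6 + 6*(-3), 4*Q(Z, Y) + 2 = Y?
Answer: 1126/32935 ≈ 0.034189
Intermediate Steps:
Q(Z, Y) = -1/2 + Y/4
R(G, l) = -12 (R(G, l) = 6 - 18 = -12)
f(z) = -1/7
T(U, q) = 9/7 - 9*U - 9*q (T(U, q) = -9*((U + q) - 1/7) = -9*(-1/7 + U + q) = 9/7 - 9*U - 9*q)
T(173, R(Q(-1, 1), 18))/(-42345) = (9/7 - 9*173 - 9*(-12))/(-42345) = (9/7 - 1557 + 108)*(-1/42345) = -10134/7*(-1/42345) = 1126/32935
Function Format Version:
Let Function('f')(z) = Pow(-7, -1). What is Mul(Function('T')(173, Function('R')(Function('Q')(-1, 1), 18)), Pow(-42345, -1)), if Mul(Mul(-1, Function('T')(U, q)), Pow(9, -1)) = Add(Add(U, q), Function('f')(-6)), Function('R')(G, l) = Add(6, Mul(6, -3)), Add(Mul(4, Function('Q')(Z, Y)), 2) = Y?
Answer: Rational(1126, 32935) ≈ 0.034189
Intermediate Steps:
Function('Q')(Z, Y) = Add(Rational(-1, 2), Mul(Rational(1, 4), Y))
Function('R')(G, l) = -12 (Function('R')(G, l) = Add(6, -18) = -12)
Function('f')(z) = Rational(-1, 7)
Function('T')(U, q) = Add(Rational(9, 7), Mul(-9, U), Mul(-9, q)) (Function('T')(U, q) = Mul(-9, Add(Add(U, q), Rational(-1, 7))) = Mul(-9, Add(Rational(-1, 7), U, q)) = Add(Rational(9, 7), Mul(-9, U), Mul(-9, q)))
Mul(Function('T')(173, Function('R')(Function('Q')(-1, 1), 18)), Pow(-42345, -1)) = Mul(Add(Rational(9, 7), Mul(-9, 173), Mul(-9, -12)), Pow(-42345, -1)) = Mul(Add(Rational(9, 7), -1557, 108), Rational(-1, 42345)) = Mul(Rational(-10134, 7), Rational(-1, 42345)) = Rational(1126, 32935)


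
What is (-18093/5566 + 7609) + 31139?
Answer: 215653275/5566 ≈ 38745.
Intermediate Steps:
(-18093/5566 + 7609) + 31139 = 42333601/5566 + 31139 = 215653275/5566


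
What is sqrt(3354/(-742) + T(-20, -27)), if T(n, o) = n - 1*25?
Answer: 2*I*sqrt(1704003)/371 ≈ 7.0371*I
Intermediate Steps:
T(n, o) = -25 + n (T(n, o) = n - 25 = -25 + n)
sqrt(3354/(-742) + T(-20, -27)) = sqrt(3354/(-742) + (-25 - 20)) = sqrt(3354*(-1/742) - 45) = sqrt(-1677/371 - 45) = sqrt(-18372/371) = 2*I*sqrt(1704003)/371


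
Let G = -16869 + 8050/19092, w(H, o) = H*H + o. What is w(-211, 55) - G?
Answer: 586549945/9546 ≈ 61445.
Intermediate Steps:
w(H, o) = o + H² (w(H, o) = H² + o = o + H²)
G = -161027449/9546 (G = -16869 + 8050*(1/19092) = -16869 + 4025/9546 = -161027449/9546 ≈ -16869.)
w(-211, 55) - G = (55 + (-211)²) - 1*(-161027449/9546) = (55 + 44521) + 161027449/9546 = 44576 + 161027449/9546 = 586549945/9546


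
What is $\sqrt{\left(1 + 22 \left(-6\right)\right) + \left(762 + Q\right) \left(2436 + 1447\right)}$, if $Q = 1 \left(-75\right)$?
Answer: $\sqrt{2667490} \approx 1633.2$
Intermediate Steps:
$Q = -75$
$\sqrt{\left(1 + 22 \left(-6\right)\right) + \left(762 + Q\right) \left(2436 + 1447\right)} = \sqrt{\left(1 + 22 \left(-6\right)\right) + \left(762 - 75\right) \left(2436 + 1447\right)} = \sqrt{\left(1 - 132\right) + 687 \cdot 3883} = \sqrt{-131 + 2667621} = \sqrt{2667490}$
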